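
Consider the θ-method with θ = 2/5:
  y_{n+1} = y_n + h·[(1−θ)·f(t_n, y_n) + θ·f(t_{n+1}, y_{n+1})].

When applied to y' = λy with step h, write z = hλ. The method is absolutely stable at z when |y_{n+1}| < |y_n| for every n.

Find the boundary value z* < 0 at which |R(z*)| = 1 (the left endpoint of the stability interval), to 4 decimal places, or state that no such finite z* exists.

On y'=λy, z=hλ:
  y_{n+1} = y_n + z·[3/5·y_n + 2/5·y_{n+1}] ⇒ (1 − 2/5z)y_{n+1} = (1 + 3/5z)y_n
  Hence R(z) = (1 + 3/5z)/(1 − 2/5z).

Find x<0 with |R(x)|<1.
x=-0.55: |R|=0.5492
R=−1: 1+3/5x = −1+2/5x ⇒ -1/5x=2 ⇒ x=2/(-1/5)=-10.0000
Confirm numerically:
  x=-8.838: |R|=0.94876 <1
  x=-6.997: |R|=0.84190 <1
  x=-5.729: |R|=0.74049 <1
  x=-4.424: |R|=0.59734 <1
  x=-10.481: |R|=1.01853 >1
  x=-10.157: |R|=1.00620 >1
Stable set (-10.0000, 0).

z* = -10.0000.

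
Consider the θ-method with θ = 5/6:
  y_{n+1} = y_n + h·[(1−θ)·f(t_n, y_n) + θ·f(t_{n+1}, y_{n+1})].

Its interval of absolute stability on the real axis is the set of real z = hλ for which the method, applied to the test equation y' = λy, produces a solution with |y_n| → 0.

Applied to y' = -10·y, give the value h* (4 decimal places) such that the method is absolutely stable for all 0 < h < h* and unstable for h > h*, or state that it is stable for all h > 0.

interval (−∞, 0). Any h>0 works for λ=-10.

With y'=λy (z=hλ):
  y_{n+1} = y_n + z·[1/6·y_n + 5/6·y_{n+1}] ⇒ (1 − 5/6z)y_{n+1} = (1 + 1/6z)y_n
  so R(z) = (1 + 1/6z)/(1 − 5/6z).

Need |R(x)|<1, x<0.
x=-0.75: |R|=0.5385
x=-2: |R|=0.2500
x=-10: |R|=0.0714
x=-100: |R|=0.1858
θ=5/6≥1/2 ⇒ |1+1/6x|<|1−5/6x| ∀x<0 ⇒ unbounded interval.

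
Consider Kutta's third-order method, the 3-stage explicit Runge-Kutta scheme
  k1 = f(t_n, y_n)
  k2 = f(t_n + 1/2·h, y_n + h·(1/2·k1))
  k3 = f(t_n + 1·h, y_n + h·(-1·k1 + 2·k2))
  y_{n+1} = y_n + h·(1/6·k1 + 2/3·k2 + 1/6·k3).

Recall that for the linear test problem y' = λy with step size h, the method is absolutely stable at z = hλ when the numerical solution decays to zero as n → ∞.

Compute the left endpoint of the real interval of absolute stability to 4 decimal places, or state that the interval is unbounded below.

Set f=λy, z=hλ:
  order 3, 3-stage ⇒ R(z)=1+z+z^2/2+z^3/6
  (e.g. R(-0.59)=0.54982, |R|=0.54982)

Boundary: |R(x)|=1, x<0.
x=-0.59: |R|=0.5498
|R(-2.42)|=0.8539 |R(-1.99)|=0.3234 |R(-1.16)|=0.2527
Bisect:
  x_lo=-3.0818 |R|=2.2113  x_hi=-0.2001 |R|=0.8185
  mid=-1.64098 |R|=0.03105 →hi
  mid=-2.36140 |R|=0.76790 →hi
  mid=-2.72160 |R|=1.37792 →lo
  mid=-2.54150 |R|=1.04791 →lo
  mid=-2.45145 |R|=0.90202 →hi
  mid=-2.49647 |R|=0.97345 →hi
  mid=-2.51899 |R|=1.01029 →lo
  mid=-2.50773 |R|=0.99177 →hi
  mid=-2.51336 |R|=1.00101 →lo
  mid=-2.51054 |R|=0.99639 →hi
  ...
  [-2.51283,-2.51266] ⇒ x*=-2.5127
So |R|<1 on (-2.5127, 0).

z* = -2.5127.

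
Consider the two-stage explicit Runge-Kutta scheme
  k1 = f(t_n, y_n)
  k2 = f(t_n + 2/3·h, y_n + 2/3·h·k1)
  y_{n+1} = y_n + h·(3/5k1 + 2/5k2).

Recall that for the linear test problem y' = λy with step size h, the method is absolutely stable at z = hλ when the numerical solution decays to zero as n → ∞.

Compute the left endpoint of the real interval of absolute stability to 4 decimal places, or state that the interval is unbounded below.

z* = -3.7500.

Set f=λy, z=hλ:
  k1=λy_n ⇒ h·k1=z·y_n;  k2=λ(1+2/3z)y_n ⇒ h·k2=z(1+2/3z)y_n
  y_{n+1}/y_n = 1 + 3/5z + 2/5z(1+2/3z) = 1 + z + 4/15z²
  so R(z) = 1 + z + 4/15z².

Boundary: |R(x)|=1, x<0.
x=-0.93: |R|=0.3006
R=1: x+4/15x²=0 ⇒ x=−15/4=-3.7500; min R=1−1/(4·4/15)=0.0625>−1
Confirm numerically:
  x=-2.881: |R|=0.33238 <1
  x=-2.028: |R|=0.06874 <1
  x=-1.949: |R|=0.06396 <1
  x=-1.806: |R|=0.06377 <1
  x=-4.236: |R|=1.54899 >1
  x=-3.964: |R|=1.22621 >1
  x=-3.826: |R|=1.07754 >1
Stable set (-3.7500, 0).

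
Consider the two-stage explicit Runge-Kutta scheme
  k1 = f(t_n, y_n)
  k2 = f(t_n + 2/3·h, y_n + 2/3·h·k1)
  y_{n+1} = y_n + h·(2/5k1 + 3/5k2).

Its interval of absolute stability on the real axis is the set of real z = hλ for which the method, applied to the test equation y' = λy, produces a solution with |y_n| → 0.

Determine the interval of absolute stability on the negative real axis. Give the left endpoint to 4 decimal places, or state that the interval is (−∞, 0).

(-2.5000, 0).

Test eqn y'=λy, z=hλ:
  k1=λy_n ⇒ h·k1=z·y_n;  k2=λ(1+2/3z)y_n ⇒ h·k2=z(1+2/3z)y_n
  y_{n+1}/y_n = 1 + 2/5z + 3/5z(1+2/3z) = 1 + z + 2/5z²
  so R(z) = 1 + z + 2/5z².

Solve |R(x)|<1 on ℝ⁻.
x=-0.47: |R|=0.6184
R=1: x+2/5x²=0 ⇒ x=−5/2=-2.5000; min R=1−1/(4·2/5)=0.3750>−1
Confirm numerically:
  x=-1.926: |R|=0.55779 <1
  x=-1.555: |R|=0.41221 <1
  x=-1.360: |R|=0.37984 <1
  x=-2.938: |R|=1.51474 >1
  x=-2.612: |R|=1.11702 >1
  x=-2.568: |R|=1.06985 >1
Interval (-2.5000, 0).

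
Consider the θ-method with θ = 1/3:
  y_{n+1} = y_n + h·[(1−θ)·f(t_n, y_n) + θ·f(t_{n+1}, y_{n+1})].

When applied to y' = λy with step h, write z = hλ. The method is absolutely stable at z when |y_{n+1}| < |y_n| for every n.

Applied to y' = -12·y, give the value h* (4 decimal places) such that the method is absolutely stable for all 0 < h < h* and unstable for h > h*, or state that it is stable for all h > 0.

(-6.0000,0); λ=-12 ⇒ h* = (6)/12 = 0.5000.

Test eqn y'=λy, z=hλ:
  y_{n+1} = y_n + z·[2/3·y_n + 1/3·y_{n+1}] ⇒ (1 − 1/3z)y_{n+1} = (1 + 2/3z)y_n
  R(z) = (1 + 2/3z)/(1 − 1/3z).

Need |R(x)|<1, x<0.
x=-1.47: |R|=0.0134
R=−1: 1+2/3x = −1+1/3x ⇒ -1/3x=2 ⇒ x=2/(-1/3)=-6.0000
Confirm numerically:
  x=-5.737: |R|=0.96990 <1
  x=-3.179: |R|=0.54345 <1
  x=-3.100: |R|=0.52459 <1
  x=-6.526: |R|=1.05522 >1
  x=-6.394: |R|=1.04194 >1
Stable set (-6.0000, 0).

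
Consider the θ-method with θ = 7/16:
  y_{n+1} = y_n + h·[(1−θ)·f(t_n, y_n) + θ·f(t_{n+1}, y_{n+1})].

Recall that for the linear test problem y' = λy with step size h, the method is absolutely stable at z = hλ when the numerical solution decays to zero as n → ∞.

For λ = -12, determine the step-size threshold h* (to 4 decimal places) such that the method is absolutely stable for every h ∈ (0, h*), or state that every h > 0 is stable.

(-16.0000,0); λ=-12 ⇒ h* = (16)/12 = 1.3333.

Set f=λy, z=hλ:
  y_{n+1} = y_n + z·[9/16·y_n + 7/16·y_{n+1}] ⇒ (1 − 7/16z)y_{n+1} = (1 + 9/16z)y_n
  Hence R(z) = (1 + 9/16z)/(1 − 7/16z).

Boundary: |R(x)|=1, x<0.
x=-1.13: |R|=0.2438
R=−1: 1+9/16x = −1+7/16x ⇒ -1/8x=2 ⇒ x=2/(-1/8)=-16.0000
Confirm numerically:
  x=-13.756: |R|=0.96003 <1
  x=-9.284: |R|=0.83415 <1
  x=-7.393: |R|=0.74592 <1
  x=-16.382: |R|=1.00585 >1
  x=-16.378: |R|=1.00579 >1
  x=-16.120: |R|=1.00186 >1
Stable set (-16.0000, 0).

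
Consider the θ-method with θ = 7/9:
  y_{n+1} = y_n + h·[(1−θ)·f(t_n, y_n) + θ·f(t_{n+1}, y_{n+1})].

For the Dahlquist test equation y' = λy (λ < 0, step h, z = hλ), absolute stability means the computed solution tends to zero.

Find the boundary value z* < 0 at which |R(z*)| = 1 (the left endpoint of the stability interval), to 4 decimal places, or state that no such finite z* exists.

With y'=λy (z=hλ):
  y_{n+1} = y_n + z·[2/9·y_n + 7/9·y_{n+1}] ⇒ (1 − 7/9z)y_{n+1} = (1 + 2/9z)y_n
  so R(z) = (1 + 2/9z)/(1 − 7/9z).

Solve |R(x)|<1 on ℝ⁻.
x=-1.54: |R|=0.2993
x=-2: |R|=0.2174
x=-10: |R|=0.1392
x=-100: |R|=0.2694
θ=7/9≥1/2 ⇒ |1+2/9x|<|1−7/9x| ∀x<0 ⇒ interval (−∞,0).

interval (−∞, 0).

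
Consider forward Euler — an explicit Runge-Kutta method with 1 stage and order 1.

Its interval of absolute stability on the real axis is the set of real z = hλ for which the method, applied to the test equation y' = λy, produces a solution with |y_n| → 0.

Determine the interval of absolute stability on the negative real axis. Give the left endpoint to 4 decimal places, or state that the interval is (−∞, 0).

z∈(-2.0000,0).

With y'=λy (z=hλ):
  order 1, 1-stage ⇒ R(z)=1+z
  (e.g. R(-1.45)=-0.45000, |R|=0.45000)

Find x<0 with |R(x)|<1.
x=-1.45: |R|=0.4500
|R(-2.13)|=1.1300 |R(-1.68)|=0.6800 |R(-0.91)|=0.0900
Bisect:
  x_lo=-2.3548 |R|=1.3548  x_hi=-0.2536 |R|=0.7464
  mid=-1.30419 |R|=0.30419 →hi
  mid=-1.82950 |R|=0.82950 →hi
  mid=-2.09216 |R|=1.09216 →lo
  mid=-1.96083 |R|=0.96083 →hi
  mid=-2.02649 |R|=1.02649 →lo
  mid=-1.99366 |R|=0.99366 →hi
  mid=-2.01008 |R|=1.01008 →lo
  mid=-2.00187 |R|=1.00187 →lo
  mid=-1.99776 |R|=0.99776 →hi
  mid=-1.99982 |R|=0.99982 →hi
  ...
  [-2.00007,-1.99995] ⇒ x*=-2.0000
So |R|<1 on (-2.0000, 0).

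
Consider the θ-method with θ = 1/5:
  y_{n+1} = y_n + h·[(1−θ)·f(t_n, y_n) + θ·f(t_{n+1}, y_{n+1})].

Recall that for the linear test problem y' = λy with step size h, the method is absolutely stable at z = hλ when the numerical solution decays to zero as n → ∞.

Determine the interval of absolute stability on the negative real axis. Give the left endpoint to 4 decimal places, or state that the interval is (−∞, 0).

z∈(-3.3333,0).

Set f=λy, z=hλ:
  y_{n+1} = y_n + z·[4/5·y_n + 1/5·y_{n+1}] ⇒ (1 − 1/5z)y_{n+1} = (1 + 4/5z)y_n
  ⇒ R(z) = (1 + 4/5z)/(1 − 1/5z).

Boundary: |R(x)|=1, x<0.
x=-1.16: |R|=0.0584
R=−1: 1+4/5x = −1+1/5x ⇒ -3/5x=2 ⇒ x=2/(-3/5)=-3.3333
Confirm numerically:
  x=-3.167: |R|=0.93890 <1
  x=-2.861: |R|=0.81974 <1
  x=-1.426: |R|=0.10955 <1
  x=-3.532: |R|=1.06985 >1
  x=-3.399: |R|=1.02346 >1
So |R|<1 on (-3.3333, 0).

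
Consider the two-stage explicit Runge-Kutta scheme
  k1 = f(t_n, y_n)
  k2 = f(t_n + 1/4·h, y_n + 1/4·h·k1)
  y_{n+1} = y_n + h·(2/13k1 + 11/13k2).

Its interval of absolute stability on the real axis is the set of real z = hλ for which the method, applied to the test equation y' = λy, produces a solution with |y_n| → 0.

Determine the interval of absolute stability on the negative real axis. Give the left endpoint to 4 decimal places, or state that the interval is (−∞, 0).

With y'=λy (z=hλ):
  k1=λy_n ⇒ h·k1=z·y_n;  k2=λ(1+1/4z)y_n ⇒ h·k2=z(1+1/4z)y_n
  y_{n+1}/y_n = 1 + 2/13z + 11/13z(1+1/4z) = 1 + z + 11/52z²
  R(z) = 1 + z + 11/52z².

Boundary: |R(x)|=1, x<0.
x=-0.54: |R|=0.5217
R=1: x+11/52x²=0 ⇒ x=−52/11=-4.7273; min R=1−1/(4·11/52)=-0.1818>−1
Confirm numerically:
  x=-4.551: |R|=0.83030 <1
  x=-2.854: |R|=0.13095 <1
  x=-2.704: |R|=0.15731 <1
  x=-2.144: |R|=0.17161 <1
  x=-5.090: |R|=1.39056 >1
  x=-4.976: |R|=1.26181 >1
So |R|<1 on (-4.7273, 0).

z∈(-4.7273,0).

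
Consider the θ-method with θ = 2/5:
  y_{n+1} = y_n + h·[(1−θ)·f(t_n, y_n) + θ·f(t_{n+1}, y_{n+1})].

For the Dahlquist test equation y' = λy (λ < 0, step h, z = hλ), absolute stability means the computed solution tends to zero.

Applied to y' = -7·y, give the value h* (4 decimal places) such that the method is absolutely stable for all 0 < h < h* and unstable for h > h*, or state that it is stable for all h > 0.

Test eqn y'=λy, z=hλ:
  y_{n+1} = y_n + z·[3/5·y_n + 2/5·y_{n+1}] ⇒ (1 − 2/5z)y_{n+1} = (1 + 3/5z)y_n
  so R(z) = (1 + 3/5z)/(1 − 2/5z).

Boundary: |R(x)|=1, x<0.
x=-1.08: |R|=0.2458
R=−1: 1+3/5x = −1+2/5x ⇒ -1/5x=2 ⇒ x=2/(-1/5)=-10.0000
Confirm numerically:
  x=-9.044: |R|=0.95859 <1
  x=-8.662: |R|=0.94006 <1
  x=-5.996: |R|=0.76436 <1
  x=-4.680: |R|=0.62953 <1
  x=-10.252: |R|=1.00988 >1
  x=-10.224: |R|=1.00880 >1
Stable set (-10.0000, 0).

(-10.0000,0); λ=-7 ⇒ h* = (10)/7 = 1.4286.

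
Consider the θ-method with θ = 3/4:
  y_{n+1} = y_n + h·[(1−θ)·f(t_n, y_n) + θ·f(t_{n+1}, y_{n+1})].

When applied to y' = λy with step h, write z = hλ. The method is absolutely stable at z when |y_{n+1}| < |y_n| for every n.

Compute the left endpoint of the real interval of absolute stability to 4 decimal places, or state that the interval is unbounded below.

Set f=λy, z=hλ:
  y_{n+1} = y_n + z·[1/4·y_n + 3/4·y_{n+1}] ⇒ (1 − 3/4z)y_{n+1} = (1 + 1/4z)y_n
  ⇒ R(z) = (1 + 1/4z)/(1 − 3/4z).

Find x<0 with |R(x)|<1.
x=-1.56: |R|=0.2811
x=-2: |R|=0.2000
x=-10: |R|=0.1765
x=-100: |R|=0.3158
θ=3/4≥1/2 ⇒ |1+1/4x|<|1−3/4x| ∀x<0 ⇒ stable on all of ℝ⁻.

unbounded; (−∞, 0).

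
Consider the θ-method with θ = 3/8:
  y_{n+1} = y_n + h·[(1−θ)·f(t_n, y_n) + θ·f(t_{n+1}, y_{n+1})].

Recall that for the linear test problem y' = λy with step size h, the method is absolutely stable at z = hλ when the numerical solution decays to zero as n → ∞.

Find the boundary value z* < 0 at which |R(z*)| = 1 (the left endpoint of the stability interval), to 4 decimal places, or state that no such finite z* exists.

z* = -8.0000.

On y'=λy, z=hλ:
  y_{n+1} = y_n + z·[5/8·y_n + 3/8·y_{n+1}] ⇒ (1 − 3/8z)y_{n+1} = (1 + 5/8z)y_n
  ⇒ R(z) = (1 + 5/8z)/(1 − 3/8z).

Find x<0 with |R(x)|<1.
x=-1.74: |R|=0.0530
R=−1: 1+5/8x = −1+3/8x ⇒ -1/4x=2 ⇒ x=2/(-1/4)=-8.0000
Confirm numerically:
  x=-6.219: |R|=0.86638 <1
  x=-4.956: |R|=0.73378 <1
  x=-4.332: |R|=0.65060 <1
  x=-3.337: |R|=0.48221 <1
  x=-8.547: |R|=1.03252 >1
  x=-8.346: |R|=1.02095 >1
Interval (-8.0000, 0).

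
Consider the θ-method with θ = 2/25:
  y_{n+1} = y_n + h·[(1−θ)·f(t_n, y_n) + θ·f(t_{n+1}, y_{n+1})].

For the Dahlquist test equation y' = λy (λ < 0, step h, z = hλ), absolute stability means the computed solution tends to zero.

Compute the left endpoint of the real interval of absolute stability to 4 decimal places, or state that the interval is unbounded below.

Set f=λy, z=hλ:
  y_{n+1} = y_n + z·[23/25·y_n + 2/25·y_{n+1}] ⇒ (1 − 2/25z)y_{n+1} = (1 + 23/25z)y_n
  Hence R(z) = (1 + 23/25z)/(1 − 2/25z).

Need |R(x)|<1, x<0.
x=-0.56: |R|=0.4640
R=−1: 1+23/25x = −1+2/25x ⇒ -21/25x=2 ⇒ x=2/(-21/25)=-2.3810
Confirm numerically:
  x=-1.739: |R|=0.52662 <1
  x=-1.606: |R|=0.42315 <1
  x=-1.563: |R|=0.38928 <1
  x=-1.192: |R|=0.08823 <1
  x=-2.828: |R|=1.30624 >1
  x=-2.804: |R|=1.29025 >1
  x=-2.414: |R|=1.02327 >1
So |R|<1 on (-2.3810, 0).

z* = -2.3810.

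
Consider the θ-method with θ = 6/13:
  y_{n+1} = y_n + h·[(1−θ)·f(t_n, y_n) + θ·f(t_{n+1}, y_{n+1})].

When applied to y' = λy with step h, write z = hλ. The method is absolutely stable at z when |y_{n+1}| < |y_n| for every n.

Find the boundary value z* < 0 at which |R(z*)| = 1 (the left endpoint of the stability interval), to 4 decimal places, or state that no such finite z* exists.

z* = -26.0000.

Test eqn y'=λy, z=hλ:
  y_{n+1} = y_n + z·[7/13·y_n + 6/13·y_{n+1}] ⇒ (1 − 6/13z)y_{n+1} = (1 + 7/13z)y_n
  so R(z) = (1 + 7/13z)/(1 − 6/13z).

Need |R(x)|<1, x<0.
x=-1.51: |R|=0.1102
R=−1: 1+7/13x = −1+6/13x ⇒ -1/13x=2 ⇒ x=2/(-1/13)=-26.0000
Confirm numerically:
  x=-23.878: |R|=0.98642 <1
  x=-13.506: |R|=0.86714 <1
  x=-12.335: |R|=0.84295 <1
  x=-26.544: |R|=1.00316 >1
  x=-26.240: |R|=1.00141 >1
  x=-26.214: |R|=1.00126 >1
Interval (-26.0000, 0).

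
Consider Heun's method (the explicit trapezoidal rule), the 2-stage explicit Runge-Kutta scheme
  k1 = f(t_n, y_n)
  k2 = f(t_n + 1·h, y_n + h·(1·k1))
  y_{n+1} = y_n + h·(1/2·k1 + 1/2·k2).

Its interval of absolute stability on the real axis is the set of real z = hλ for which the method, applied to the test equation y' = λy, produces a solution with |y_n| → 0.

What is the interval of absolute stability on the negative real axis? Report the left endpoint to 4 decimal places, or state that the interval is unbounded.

With y'=λy (z=hλ):
  order 2, 2-stage ⇒ R(z)=1+z+z^2/2
  (e.g. R(-1.29)=0.54205, |R|=0.54205)

Need |R(x)|<1, x<0.
x=-1.29: |R|=0.5421
|R(-1.88)|=0.8872 |R(-1.31)|=0.5481 |R(-0.72)|=0.5392
Bisect:
  x_lo=-2.7354 |R|=2.0059  x_hi=-0.3274 |R|=0.7262
  mid=-1.53141 |R|=0.64120 →hi
  mid=-2.13343 |R|=1.14233 →lo
  mid=-1.83242 |R|=0.84646 →hi
  mid=-1.98292 |R|=0.98307 →hi
  mid=-2.05818 |R|=1.05987 →lo
  mid=-2.02055 |R|=1.02076 →lo
  mid=-2.00174 |R|=1.00174 →lo
  mid=-1.99233 |R|=0.99236 →hi
  mid=-1.99703 |R|=0.99704 →hi
  mid=-1.99939 |R|=0.99939 →hi
  ...
  [-2.00012,-1.99997] ⇒ x*=-2.0000
So |R|<1 on (-2.0000, 0).

z∈(-2.0000,0).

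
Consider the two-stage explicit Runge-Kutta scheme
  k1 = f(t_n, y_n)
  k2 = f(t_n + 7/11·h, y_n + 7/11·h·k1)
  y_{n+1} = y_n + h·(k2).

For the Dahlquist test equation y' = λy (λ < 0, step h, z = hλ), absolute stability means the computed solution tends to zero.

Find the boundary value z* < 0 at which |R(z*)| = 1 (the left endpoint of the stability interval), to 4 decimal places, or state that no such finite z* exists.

Test eqn y'=λy, z=hλ:
  k1=λy_n ⇒ h·k1=z·y_n;  k2=λ(1+7/11z)y_n ⇒ h·k2=z(1+7/11z)y_n
  y_{n+1}/y_n = 1 + z(1+7/11z) = 1 + z + 7/11z²
  so R(z) = 1 + z + 7/11z².

Solve |R(x)|<1 on ℝ⁻.
x=-1.3: |R|=0.7755
R=1: x+7/11x²=0 ⇒ x=−11/7=-1.5714; min R=1−1/(4·7/11)=0.6071>−1
Confirm numerically:
  x=-1.179: |R|=0.70557 <1
  x=-1.096: |R|=0.66841 <1
  x=-1.046: |R|=0.65026 <1
  x=-0.644: |R|=0.61992 <1
  x=-2.155: |R|=1.80029 >1
  x=-1.646: |R|=1.07811 >1
Interval (-1.5714, 0).

left endpoint -1.5714.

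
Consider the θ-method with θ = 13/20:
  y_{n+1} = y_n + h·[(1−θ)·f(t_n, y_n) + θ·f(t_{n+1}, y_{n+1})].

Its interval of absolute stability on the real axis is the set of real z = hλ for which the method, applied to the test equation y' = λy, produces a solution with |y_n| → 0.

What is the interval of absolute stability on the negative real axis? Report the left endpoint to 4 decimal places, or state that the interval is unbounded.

Test eqn y'=λy, z=hλ:
  y_{n+1} = y_n + z·[7/20·y_n + 13/20·y_{n+1}] ⇒ (1 − 13/20z)y_{n+1} = (1 + 7/20z)y_n
  R(z) = (1 + 7/20z)/(1 − 13/20z).

Solve |R(x)|<1 on ℝ⁻.
x=-1.38: |R|=0.2725
x=-2: |R|=0.1304
x=-10: |R|=0.3333
x=-100: |R|=0.5152
θ=13/20≥1/2 ⇒ |1+7/20x|<|1−13/20x| ∀x<0 ⇒ stable on all of ℝ⁻.

unbounded; (−∞, 0).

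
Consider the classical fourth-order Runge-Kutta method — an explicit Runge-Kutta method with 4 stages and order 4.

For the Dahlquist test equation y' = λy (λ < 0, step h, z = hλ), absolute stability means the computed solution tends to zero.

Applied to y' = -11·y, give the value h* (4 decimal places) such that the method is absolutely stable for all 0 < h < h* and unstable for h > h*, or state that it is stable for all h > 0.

With y'=λy (z=hλ):
  order 4, 4-stage ⇒ R(z)=1+z+z^2/2+z^3/6+z^4/24
  (e.g. R(-0.61)=0.54399, |R|=0.54399)

Boundary: |R(x)|=1, x<0.
x=-0.61: |R|=0.5440
|R(-2.76)|=0.9625 |R(-2.29)|=0.4764 |R(-1.37)|=0.2867
Bisect:
  x_lo=-3.4161 |R|=2.4488  x_hi=-0.1963 |R|=0.8218
  mid=-1.80618 |R|=0.28636 →hi
  mid=-2.61113 |R|=0.76764 →hi
  mid=-3.01361 |R|=1.40244 →lo
  mid=-2.81237 |R|=1.04159 →lo
  mid=-2.71175 |R|=0.89467 →hi
  mid=-2.76206 |R|=0.96553 →hi
  mid=-2.78721 |R|=1.00290 →lo
  mid=-2.77464 |R|=0.98405 →hi
  mid=-2.78093 |R|=0.99344 →hi
  mid=-2.78407 |R|=0.99816 →hi
  ...
  [-2.78545,-2.78525] ⇒ x*=-2.7853
So |R|<1 on (-2.7853, 0).

(-2.7853,0); λ=-11 ⇒ h* = 0.2532.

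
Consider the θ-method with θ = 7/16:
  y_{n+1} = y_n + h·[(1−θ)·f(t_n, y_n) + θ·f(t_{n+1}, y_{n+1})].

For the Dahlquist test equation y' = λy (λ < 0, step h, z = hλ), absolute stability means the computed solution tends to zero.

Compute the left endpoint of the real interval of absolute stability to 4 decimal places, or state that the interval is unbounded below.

left endpoint -16.0000.

Test eqn y'=λy, z=hλ:
  y_{n+1} = y_n + z·[9/16·y_n + 7/16·y_{n+1}] ⇒ (1 − 7/16z)y_{n+1} = (1 + 9/16z)y_n
  so R(z) = (1 + 9/16z)/(1 − 7/16z).

Need |R(x)|<1, x<0.
x=-1.1: |R|=0.2574
R=−1: 1+9/16x = −1+7/16x ⇒ -1/8x=2 ⇒ x=2/(-1/8)=-16.0000
Confirm numerically:
  x=-15.150: |R|=0.98607 <1
  x=-15.082: |R|=0.98490 <1
  x=-11.438: |R|=0.90502 <1
  x=-9.468: |R|=0.84122 <1
  x=-16.437: |R|=1.00667 >1
  x=-16.369: |R|=1.00565 >1
  x=-16.225: |R|=1.00347 >1
So |R|<1 on (-16.0000, 0).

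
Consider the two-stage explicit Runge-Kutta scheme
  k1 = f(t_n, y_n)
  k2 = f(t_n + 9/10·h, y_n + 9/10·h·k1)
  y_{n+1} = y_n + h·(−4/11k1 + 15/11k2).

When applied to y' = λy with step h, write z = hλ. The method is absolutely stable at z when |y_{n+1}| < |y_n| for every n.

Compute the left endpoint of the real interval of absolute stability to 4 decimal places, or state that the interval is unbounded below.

left endpoint -0.8148.

Test eqn y'=λy, z=hλ:
  k1=λy_n ⇒ h·k1=z·y_n;  k2=λ(1+9/10z)y_n ⇒ h·k2=z(1+9/10z)y_n
  y_{n+1}/y_n = 1 − 4/11z + 15/11z(1+9/10z) = 1 + z + 27/22z²
  ⇒ R(z) = 1 + z + 27/22z².

Find x<0 with |R(x)|<1.
x=-1.63: |R|=2.6307
R=1: x+27/22x²=0 ⇒ x=−22/27=-0.8148; min R=1−1/(4·27/22)=0.7963>−1
Confirm numerically:
  x=-0.671: |R|=0.88157 <1
  x=-0.660: |R|=0.87460 <1
  x=-0.578: |R|=0.83201 <1
  x=-1.330: |R|=1.84092 >1
  x=-1.270: |R|=1.70947 >1
Interval (-0.8148, 0).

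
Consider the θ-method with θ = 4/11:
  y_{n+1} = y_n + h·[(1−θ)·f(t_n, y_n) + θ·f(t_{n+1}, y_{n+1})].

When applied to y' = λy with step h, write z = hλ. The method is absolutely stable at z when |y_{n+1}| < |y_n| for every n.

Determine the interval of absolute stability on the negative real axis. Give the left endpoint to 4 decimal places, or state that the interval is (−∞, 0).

z∈(-7.3333,0).

On y'=λy, z=hλ:
  y_{n+1} = y_n + z·[7/11·y_n + 4/11·y_{n+1}] ⇒ (1 − 4/11z)y_{n+1} = (1 + 7/11z)y_n
  so R(z) = (1 + 7/11z)/(1 − 4/11z).

Need |R(x)|<1, x<0.
x=-0.46: |R|=0.6059
R=−1: 1+7/11x = −1+4/11x ⇒ -3/11x=2 ⇒ x=2/(-3/11)=-7.3333
Confirm numerically:
  x=-6.542: |R|=0.93613 <1
  x=-6.061: |R|=0.89170 <1
  x=-4.109: |R|=0.64743 <1
  x=-3.011: |R|=0.43729 <1
  x=-7.809: |R|=1.03379 >1
  x=-7.592: |R|=1.01876 >1
  x=-7.581: |R|=1.01798 >1
Stable set (-7.3333, 0).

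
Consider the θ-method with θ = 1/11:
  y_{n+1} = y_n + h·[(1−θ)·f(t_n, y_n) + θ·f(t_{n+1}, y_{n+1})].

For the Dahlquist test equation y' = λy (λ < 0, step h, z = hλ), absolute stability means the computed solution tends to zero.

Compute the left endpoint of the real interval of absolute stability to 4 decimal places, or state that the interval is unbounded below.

Set f=λy, z=hλ:
  y_{n+1} = y_n + z·[10/11·y_n + 1/11·y_{n+1}] ⇒ (1 − 1/11z)y_{n+1} = (1 + 10/11z)y_n
  R(z) = (1 + 10/11z)/(1 − 1/11z).

Find x<0 with |R(x)|<1.
x=-1.24: |R|=0.1144
R=−1: 1+10/11x = −1+1/11x ⇒ -9/11x=2 ⇒ x=2/(-9/11)=-2.4444
Confirm numerically:
  x=-1.431: |R|=0.26627 <1
  x=-1.301: |R|=0.16340 <1
  x=-1.207: |R|=0.08765 <1
  x=-1.011: |R|=0.07410 <1
  x=-2.848: |R|=1.26228 >1
  x=-2.764: |R|=1.20895 >1
  x=-2.742: |R|=1.19488 >1
So |R|<1 on (-2.4444, 0).

left endpoint -2.4444.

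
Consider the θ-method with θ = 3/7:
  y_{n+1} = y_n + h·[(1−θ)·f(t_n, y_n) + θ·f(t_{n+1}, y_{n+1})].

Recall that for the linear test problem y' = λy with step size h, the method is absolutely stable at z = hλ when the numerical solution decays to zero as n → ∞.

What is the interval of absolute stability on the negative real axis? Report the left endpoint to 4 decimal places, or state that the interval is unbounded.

(-14.0000, 0).

Test eqn y'=λy, z=hλ:
  y_{n+1} = y_n + z·[4/7·y_n + 3/7·y_{n+1}] ⇒ (1 − 3/7z)y_{n+1} = (1 + 4/7z)y_n
  so R(z) = (1 + 4/7z)/(1 − 3/7z).

Solve |R(x)|<1 on ℝ⁻.
x=-0.45: |R|=0.6228
R=−1: 1+4/7x = −1+3/7x ⇒ -1/7x=2 ⇒ x=2/(-1/7)=-14.0000
Confirm numerically:
  x=-13.149: |R|=0.98168 <1
  x=-8.778: |R|=0.84334 <1
  x=-6.109: |R|=0.68844 <1
  x=-14.506: |R|=1.01002 >1
  x=-14.392: |R|=1.00781 >1
So |R|<1 on (-14.0000, 0).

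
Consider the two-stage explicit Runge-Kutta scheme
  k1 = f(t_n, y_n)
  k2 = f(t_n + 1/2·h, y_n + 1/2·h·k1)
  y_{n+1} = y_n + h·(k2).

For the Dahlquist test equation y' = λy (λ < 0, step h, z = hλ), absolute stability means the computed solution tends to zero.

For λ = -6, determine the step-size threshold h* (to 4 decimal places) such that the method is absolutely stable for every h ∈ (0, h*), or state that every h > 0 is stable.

(-2.0000,0); λ=-6 ⇒ h* = (2)/6 = 0.3333.

Set f=λy, z=hλ:
  k1=λy_n ⇒ h·k1=z·y_n;  k2=λ(1+1/2z)y_n ⇒ h·k2=z(1+1/2z)y_n
  y_{n+1}/y_n = 1 + z(1+1/2z) = 1 + z + 1/2z²
  so R(z) = 1 + z + 1/2z².

Boundary: |R(x)|=1, x<0.
x=-0.51: |R|=0.6200
R=1: x+1/2x²=0 ⇒ x=−2=-2.0000; min R=1−1/(4·1/2)=0.5000>−1
Confirm numerically:
  x=-1.698: |R|=0.74360 <1
  x=-1.677: |R|=0.72916 <1
  x=-1.487: |R|=0.61858 <1
  x=-1.078: |R|=0.50304 <1
  x=-2.575: |R|=1.74031 >1
  x=-2.326: |R|=1.37914 >1
  x=-2.088: |R|=1.09187 >1
Interval (-2.0000, 0).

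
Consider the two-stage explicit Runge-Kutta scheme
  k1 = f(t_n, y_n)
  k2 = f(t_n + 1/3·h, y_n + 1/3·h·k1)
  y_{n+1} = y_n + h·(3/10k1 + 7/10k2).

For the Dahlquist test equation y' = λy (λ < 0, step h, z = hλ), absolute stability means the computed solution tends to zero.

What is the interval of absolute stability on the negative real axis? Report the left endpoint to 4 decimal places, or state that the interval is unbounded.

With y'=λy (z=hλ):
  k1=λy_n ⇒ h·k1=z·y_n;  k2=λ(1+1/3z)y_n ⇒ h·k2=z(1+1/3z)y_n
  y_{n+1}/y_n = 1 + 3/10z + 7/10z(1+1/3z) = 1 + z + 7/30z²
  R(z) = 1 + z + 7/30z².

Solve |R(x)|<1 on ℝ⁻.
x=-1.51: |R|=0.0220
R=1: x+7/30x²=0 ⇒ x=−30/7=-4.2857; min R=1−1/(4·7/30)=-0.0714>−1
Confirm numerically:
  x=-3.924: |R|=0.66881 <1
  x=-3.247: |R|=0.21304 <1
  x=-1.885: |R|=0.05591 <1
  x=-4.868: |R|=1.66140 >1
  x=-4.780: |R|=1.55129 >1
  x=-4.388: |R|=1.10473 >1
So |R|<1 on (-4.2857, 0).

(-4.2857, 0).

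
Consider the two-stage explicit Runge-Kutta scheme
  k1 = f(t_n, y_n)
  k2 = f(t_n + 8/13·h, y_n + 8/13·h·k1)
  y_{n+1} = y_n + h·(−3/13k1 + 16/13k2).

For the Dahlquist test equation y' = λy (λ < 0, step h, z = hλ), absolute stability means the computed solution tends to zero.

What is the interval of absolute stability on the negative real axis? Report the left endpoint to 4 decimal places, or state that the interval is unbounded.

Test eqn y'=λy, z=hλ:
  k1=λy_n ⇒ h·k1=z·y_n;  k2=λ(1+8/13z)y_n ⇒ h·k2=z(1+8/13z)y_n
  y_{n+1}/y_n = 1 − 3/13z + 16/13z(1+8/13z) = 1 + z + 128/169z²
  ⇒ R(z) = 1 + z + 128/169z².

Solve |R(x)|<1 on ℝ⁻.
x=-0.37: |R|=0.7337
R=1: x+128/169x²=0 ⇒ x=−169/128=-1.3203; min R=1−1/(4·128/169)=0.6699>−1
Confirm numerically:
  x=-1.205: |R|=0.89476 <1
  x=-1.071: |R|=0.79776 <1
  x=-0.747: |R|=0.67563 <1
  x=-0.677: |R|=0.67014 <1
  x=-1.759: |R|=1.58445 >1
  x=-1.439: |R|=1.12936 >1
Interval (-1.3203, 0).

z∈(-1.3203,0).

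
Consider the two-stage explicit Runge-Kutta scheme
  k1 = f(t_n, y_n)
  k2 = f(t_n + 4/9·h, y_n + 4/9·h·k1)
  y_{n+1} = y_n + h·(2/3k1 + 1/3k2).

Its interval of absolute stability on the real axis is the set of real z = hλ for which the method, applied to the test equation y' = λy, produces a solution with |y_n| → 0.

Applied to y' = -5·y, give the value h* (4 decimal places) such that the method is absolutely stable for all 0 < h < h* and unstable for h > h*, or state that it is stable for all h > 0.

(-6.7500,0); λ=-5 ⇒ h* = (27/4)/5 = 1.3500.

With y'=λy (z=hλ):
  k1=λy_n ⇒ h·k1=z·y_n;  k2=λ(1+4/9z)y_n ⇒ h·k2=z(1+4/9z)y_n
  y_{n+1}/y_n = 1 + 2/3z + 1/3z(1+4/9z) = 1 + z + 4/27z²
  Hence R(z) = 1 + z + 4/27z².

Find x<0 with |R(x)|<1.
x=-0.42: |R|=0.6061
R=1: x+4/27x²=0 ⇒ x=−27/4=-6.7500; min R=1−1/(4·4/27)=-0.6875>−1
Confirm numerically:
  x=-6.565: |R|=0.82007 <1
  x=-6.419: |R|=0.68523 <1
  x=-5.879: |R|=0.24139 <1
  x=-3.090: |R|=0.67547 <1
  x=-7.346: |R|=1.64862 >1
  x=-7.314: |R|=1.61113 >1
  x=-6.986: |R|=1.24425 >1
Interval (-6.7500, 0).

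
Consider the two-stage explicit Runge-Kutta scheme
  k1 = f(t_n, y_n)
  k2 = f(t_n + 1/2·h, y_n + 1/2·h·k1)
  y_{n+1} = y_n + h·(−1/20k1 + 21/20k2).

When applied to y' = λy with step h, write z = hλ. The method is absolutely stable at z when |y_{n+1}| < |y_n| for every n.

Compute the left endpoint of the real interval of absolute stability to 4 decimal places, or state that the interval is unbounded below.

Set f=λy, z=hλ:
  k1=λy_n ⇒ h·k1=z·y_n;  k2=λ(1+1/2z)y_n ⇒ h·k2=z(1+1/2z)y_n
  y_{n+1}/y_n = 1 − 1/20z + 21/20z(1+1/2z) = 1 + z + 21/40z²
  ⇒ R(z) = 1 + z + 21/40z².

Need |R(x)|<1, x<0.
x=-1.66: |R|=0.7867
R=1: x+21/40x²=0 ⇒ x=−40/21=-1.9048; min R=1−1/(4·21/40)=0.5238>−1
Confirm numerically:
  x=-1.735: |R|=0.84537 <1
  x=-1.491: |R|=0.67612 <1
  x=-1.058: |R|=0.52967 <1
  x=-2.028: |R|=1.13121 >1
  x=-1.963: |R|=1.06002 >1
  x=-1.956: |R|=1.05262 >1
So |R|<1 on (-1.9048, 0).

left endpoint -1.9048.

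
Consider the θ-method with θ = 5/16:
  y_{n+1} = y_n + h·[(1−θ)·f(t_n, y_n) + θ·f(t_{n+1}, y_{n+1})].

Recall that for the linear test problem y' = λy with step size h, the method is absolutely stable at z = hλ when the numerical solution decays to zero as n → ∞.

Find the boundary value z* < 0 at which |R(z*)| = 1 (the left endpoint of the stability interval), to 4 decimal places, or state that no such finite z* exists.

left endpoint -5.3333.

Set f=λy, z=hλ:
  y_{n+1} = y_n + z·[11/16·y_n + 5/16·y_{n+1}] ⇒ (1 − 5/16z)y_{n+1} = (1 + 11/16z)y_n
  Hence R(z) = (1 + 11/16z)/(1 − 5/16z).

Need |R(x)|<1, x<0.
x=-0.72: |R|=0.4122
R=−1: 1+11/16x = −1+5/16x ⇒ -3/8x=2 ⇒ x=2/(-3/8)=-5.3333
Confirm numerically:
  x=-4.888: |R|=0.93393 <1
  x=-3.960: |R|=0.76983 <1
  x=-3.146: |R|=0.58639 <1
  x=-5.562: |R|=1.03132 >1
  x=-5.488: |R|=1.02136 >1
  x=-5.439: |R|=1.01468 >1
So |R|<1 on (-5.3333, 0).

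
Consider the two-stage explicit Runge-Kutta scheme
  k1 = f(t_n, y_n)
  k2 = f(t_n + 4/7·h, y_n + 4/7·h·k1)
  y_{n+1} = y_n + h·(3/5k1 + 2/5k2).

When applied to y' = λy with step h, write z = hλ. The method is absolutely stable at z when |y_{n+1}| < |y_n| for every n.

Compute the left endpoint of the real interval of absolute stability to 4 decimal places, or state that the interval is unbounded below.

Test eqn y'=λy, z=hλ:
  k1=λy_n ⇒ h·k1=z·y_n;  k2=λ(1+4/7z)y_n ⇒ h·k2=z(1+4/7z)y_n
  y_{n+1}/y_n = 1 + 3/5z + 2/5z(1+4/7z) = 1 + z + 8/35z²
  R(z) = 1 + z + 8/35z².

Solve |R(x)|<1 on ℝ⁻.
x=-1.27: |R|=0.0987
R=1: x+8/35x²=0 ⇒ x=−35/8=-4.3750; min R=1−1/(4·8/35)=-0.0938>−1
Confirm numerically:
  x=-4.207: |R|=0.83845 <1
  x=-3.978: |R|=0.63902 <1
  x=-3.264: |R|=0.17113 <1
  x=-4.783: |R|=1.44605 >1
  x=-4.626: |R|=1.26540 >1
  x=-4.478: |R|=1.10542 >1
So |R|<1 on (-4.3750, 0).

left endpoint -4.3750.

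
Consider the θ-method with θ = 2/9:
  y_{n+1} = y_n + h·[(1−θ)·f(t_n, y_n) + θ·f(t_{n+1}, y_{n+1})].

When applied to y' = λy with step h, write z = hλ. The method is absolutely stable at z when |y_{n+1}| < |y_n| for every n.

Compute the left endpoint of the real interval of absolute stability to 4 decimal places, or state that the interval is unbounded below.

On y'=λy, z=hλ:
  y_{n+1} = y_n + z·[7/9·y_n + 2/9·y_{n+1}] ⇒ (1 − 2/9z)y_{n+1} = (1 + 7/9z)y_n
  R(z) = (1 + 7/9z)/(1 − 2/9z).

Find x<0 with |R(x)|<1.
x=-1.19: |R|=0.0589
R=−1: 1+7/9x = −1+2/9x ⇒ -5/9x=2 ⇒ x=2/(-5/9)=-3.6000
Confirm numerically:
  x=-2.868: |R|=0.75163 <1
  x=-2.146: |R|=0.45305 <1
  x=-1.646: |R|=0.20517 <1
  x=-1.454: |R|=0.09893 <1
  x=-3.893: |R|=1.08728 >1
  x=-3.667: |R|=1.02051 >1
  x=-3.645: |R|=1.01381 >1
Interval (-3.6000, 0).

left endpoint -3.6000.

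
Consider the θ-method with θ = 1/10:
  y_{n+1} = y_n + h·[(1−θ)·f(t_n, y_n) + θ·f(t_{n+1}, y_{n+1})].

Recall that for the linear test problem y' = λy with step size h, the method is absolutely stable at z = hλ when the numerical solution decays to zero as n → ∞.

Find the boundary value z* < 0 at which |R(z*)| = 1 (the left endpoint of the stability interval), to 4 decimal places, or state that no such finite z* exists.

left endpoint -2.5000.

Test eqn y'=λy, z=hλ:
  y_{n+1} = y_n + z·[9/10·y_n + 1/10·y_{n+1}] ⇒ (1 − 1/10z)y_{n+1} = (1 + 9/10z)y_n
  R(z) = (1 + 9/10z)/(1 − 1/10z).

Find x<0 with |R(x)|<1.
x=-0.98: |R|=0.1075
R=−1: 1+9/10x = −1+1/10x ⇒ -4/5x=2 ⇒ x=2/(-4/5)=-2.5000
Confirm numerically:
  x=-2.399: |R|=0.93483 <1
  x=-2.201: |R|=0.80395 <1
  x=-1.334: |R|=0.17699 <1
  x=-3.015: |R|=1.31656 >1
  x=-3.011: |R|=1.31420 >1
  x=-2.568: |R|=1.04328 >1
Stable set (-2.5000, 0).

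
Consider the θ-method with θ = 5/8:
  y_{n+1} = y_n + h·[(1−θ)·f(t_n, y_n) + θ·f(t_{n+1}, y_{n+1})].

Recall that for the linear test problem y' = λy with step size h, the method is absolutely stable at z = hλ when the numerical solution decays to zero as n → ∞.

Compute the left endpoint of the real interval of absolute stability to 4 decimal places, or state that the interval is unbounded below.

Test eqn y'=λy, z=hλ:
  y_{n+1} = y_n + z·[3/8·y_n + 5/8·y_{n+1}] ⇒ (1 − 5/8z)y_{n+1} = (1 + 3/8z)y_n
  so R(z) = (1 + 3/8z)/(1 − 5/8z).

Need |R(x)|<1, x<0.
x=-0.86: |R|=0.4407
x=-2: |R|=0.1111
x=-10: |R|=0.3793
x=-100: |R|=0.5748
θ=5/8≥1/2 ⇒ |1+3/8x|<|1−5/8x| ∀x<0 ⇒ interval (−∞,0).

interval (−∞, 0).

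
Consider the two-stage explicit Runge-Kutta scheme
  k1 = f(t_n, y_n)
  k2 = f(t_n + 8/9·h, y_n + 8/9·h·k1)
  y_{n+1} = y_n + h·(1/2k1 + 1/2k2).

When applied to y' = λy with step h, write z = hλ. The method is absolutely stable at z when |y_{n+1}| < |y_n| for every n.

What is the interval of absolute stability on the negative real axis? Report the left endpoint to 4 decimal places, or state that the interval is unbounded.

(-2.2500, 0).

With y'=λy (z=hλ):
  k1=λy_n ⇒ h·k1=z·y_n;  k2=λ(1+8/9z)y_n ⇒ h·k2=z(1+8/9z)y_n
  y_{n+1}/y_n = 1 + 1/2z + 1/2z(1+8/9z) = 1 + z + 4/9z²
  so R(z) = 1 + z + 4/9z².

Solve |R(x)|<1 on ℝ⁻.
x=-0.42: |R|=0.6584
R=1: x+4/9x²=0 ⇒ x=−9/4=-2.2500; min R=1−1/(4·4/9)=0.4375>−1
Confirm numerically:
  x=-1.908: |R|=0.70998 <1
  x=-1.822: |R|=0.65342 <1
  x=-1.663: |R|=0.56614 <1
  x=-1.241: |R|=0.44348 <1
  x=-2.790: |R|=1.66960 >1
  x=-2.539: |R|=1.32612 >1
Interval (-2.2500, 0).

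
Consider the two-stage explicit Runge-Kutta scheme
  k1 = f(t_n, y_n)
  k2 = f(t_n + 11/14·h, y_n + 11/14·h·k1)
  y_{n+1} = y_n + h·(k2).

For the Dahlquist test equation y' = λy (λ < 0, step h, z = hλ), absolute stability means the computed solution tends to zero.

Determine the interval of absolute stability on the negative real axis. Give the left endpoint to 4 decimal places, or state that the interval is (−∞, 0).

Test eqn y'=λy, z=hλ:
  k1=λy_n ⇒ h·k1=z·y_n;  k2=λ(1+11/14z)y_n ⇒ h·k2=z(1+11/14z)y_n
  y_{n+1}/y_n = 1 + z(1+11/14z) = 1 + z + 11/14z²
  so R(z) = 1 + z + 11/14z².

Need |R(x)|<1, x<0.
x=-1.04: |R|=0.8098
R=1: x+11/14x²=0 ⇒ x=−14/11=-1.2727; min R=1−1/(4·11/14)=0.6818>−1
Confirm numerically:
  x=-1.099: |R|=0.84999 <1
  x=-0.941: |R|=0.75474 <1
  x=-0.751: |R|=0.69214 <1
  x=-0.529: |R|=0.69088 <1
  x=-1.820: |R|=1.78260 >1
  x=-1.376: |R|=1.11165 >1
So |R|<1 on (-1.2727, 0).

z∈(-1.2727,0).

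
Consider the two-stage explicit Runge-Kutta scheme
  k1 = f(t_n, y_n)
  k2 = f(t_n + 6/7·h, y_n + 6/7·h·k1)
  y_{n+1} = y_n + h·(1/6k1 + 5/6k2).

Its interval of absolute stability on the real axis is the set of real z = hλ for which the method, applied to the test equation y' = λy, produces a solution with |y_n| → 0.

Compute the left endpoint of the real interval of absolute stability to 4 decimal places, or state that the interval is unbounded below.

Set f=λy, z=hλ:
  k1=λy_n ⇒ h·k1=z·y_n;  k2=λ(1+6/7z)y_n ⇒ h·k2=z(1+6/7z)y_n
  y_{n+1}/y_n = 1 + 1/6z + 5/6z(1+6/7z) = 1 + z + 5/7z²
  Hence R(z) = 1 + z + 5/7z².

Solve |R(x)|<1 on ℝ⁻.
x=-0.52: |R|=0.6731
R=1: x+5/7x²=0 ⇒ x=−7/5=-1.4000; min R=1−1/(4·5/7)=0.6500>−1
Confirm numerically:
  x=-1.377: |R|=0.97738 <1
  x=-1.327: |R|=0.93081 <1
  x=-1.148: |R|=0.79336 <1
  x=-1.962: |R|=1.78760 >1
  x=-1.644: |R|=1.28653 >1
  x=-1.440: |R|=1.04114 >1
So |R|<1 on (-1.4000, 0).

z* = -1.4000.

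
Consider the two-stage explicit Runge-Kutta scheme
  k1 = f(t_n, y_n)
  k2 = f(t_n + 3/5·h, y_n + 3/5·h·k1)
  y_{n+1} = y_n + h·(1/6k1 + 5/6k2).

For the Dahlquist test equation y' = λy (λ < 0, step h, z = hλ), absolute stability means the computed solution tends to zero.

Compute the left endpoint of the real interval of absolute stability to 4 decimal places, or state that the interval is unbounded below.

On y'=λy, z=hλ:
  k1=λy_n ⇒ h·k1=z·y_n;  k2=λ(1+3/5z)y_n ⇒ h·k2=z(1+3/5z)y_n
  y_{n+1}/y_n = 1 + 1/6z + 5/6z(1+3/5z) = 1 + z + 1/2z²
  R(z) = 1 + z + 1/2z².

Solve |R(x)|<1 on ℝ⁻.
x=-0.6: |R|=0.5800
R=1: x+1/2x²=0 ⇒ x=−2=-2.0000; min R=1−1/(4·1/2)=0.5000>−1
Confirm numerically:
  x=-1.495: |R|=0.62251 <1
  x=-1.452: |R|=0.60215 <1
  x=-0.998: |R|=0.50000 <1
  x=-0.953: |R|=0.50110 <1
  x=-2.382: |R|=1.45496 >1
  x=-2.227: |R|=1.25276 >1
  x=-2.034: |R|=1.03458 >1
Stable set (-2.0000, 0).

left endpoint -2.0000.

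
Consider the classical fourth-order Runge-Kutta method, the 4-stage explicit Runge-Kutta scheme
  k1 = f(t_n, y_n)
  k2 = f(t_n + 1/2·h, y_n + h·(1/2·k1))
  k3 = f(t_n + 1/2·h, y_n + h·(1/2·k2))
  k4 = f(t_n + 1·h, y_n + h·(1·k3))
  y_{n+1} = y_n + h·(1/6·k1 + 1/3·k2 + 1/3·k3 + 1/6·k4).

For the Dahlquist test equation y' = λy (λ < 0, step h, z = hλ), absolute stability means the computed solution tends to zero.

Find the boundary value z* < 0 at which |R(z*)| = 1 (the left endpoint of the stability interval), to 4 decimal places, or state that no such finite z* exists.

Test eqn y'=λy, z=hλ:
  order 4, 4-stage ⇒ R(z)=1+z+z^2/2+z^3/6+z^4/24
  (e.g. R(-0.58)=0.56040, |R|=0.56040)

Boundary: |R(x)|=1, x<0.
x=-0.58: |R|=0.5604
|R(-3.05)|=1.4782 |R(-0.65)|=0.5229 |R(-0.62)|=0.5386
Bisect:
  x_lo=-3.4375 |R|=2.5186  x_hi=-0.2653 |R|=0.7670
  mid=-1.85136 |R|=0.29431 →hi
  mid=-2.64442 |R|=0.80757 →hi
  mid=-3.04095 |R|=1.45902 →lo
  mid=-2.84269 |R|=1.09003 →lo
  mid=-2.74355 |R|=0.93887 →hi
  mid=-2.79312 |R|=1.01186 →lo
  mid=-2.76834 |R|=0.97473 →hi
  ...
  [-2.78537,-2.78518] ⇒ x*=-2.7853
Interval (-2.7853, 0).

z* = -2.7853.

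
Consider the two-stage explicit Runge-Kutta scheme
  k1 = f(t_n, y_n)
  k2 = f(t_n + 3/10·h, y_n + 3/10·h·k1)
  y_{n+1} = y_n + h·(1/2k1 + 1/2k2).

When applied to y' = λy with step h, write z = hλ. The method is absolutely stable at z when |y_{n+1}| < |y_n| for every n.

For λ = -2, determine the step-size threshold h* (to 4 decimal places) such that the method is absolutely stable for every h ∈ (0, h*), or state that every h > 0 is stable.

(-6.6667,0); λ=-2 ⇒ h* = (20/3)/2 = 3.3333.

Set f=λy, z=hλ:
  k1=λy_n ⇒ h·k1=z·y_n;  k2=λ(1+3/10z)y_n ⇒ h·k2=z(1+3/10z)y_n
  y_{n+1}/y_n = 1 + 1/2z + 1/2z(1+3/10z) = 1 + z + 3/20z²
  R(z) = 1 + z + 3/20z².

Need |R(x)|<1, x<0.
x=-0.9: |R|=0.2215
R=1: x+3/20x²=0 ⇒ x=−20/3=-6.6667; min R=1−1/(4·3/20)=-0.6667>−1
Confirm numerically:
  x=-6.167: |R|=0.53778 <1
  x=-5.948: |R|=0.35881 <1
  x=-4.569: |R|=0.43764 <1
  x=-4.375: |R|=0.50391 <1
  x=-7.074: |R|=1.43222 >1
  x=-6.863: |R|=1.20212 >1
So |R|<1 on (-6.6667, 0).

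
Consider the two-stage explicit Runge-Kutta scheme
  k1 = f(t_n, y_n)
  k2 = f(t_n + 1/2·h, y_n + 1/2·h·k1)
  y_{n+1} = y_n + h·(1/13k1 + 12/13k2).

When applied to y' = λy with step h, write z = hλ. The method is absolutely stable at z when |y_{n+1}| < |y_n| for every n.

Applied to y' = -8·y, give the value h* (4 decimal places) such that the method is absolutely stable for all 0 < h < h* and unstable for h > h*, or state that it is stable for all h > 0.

(-2.1667,0); λ=-8 ⇒ h* = (13/6)/8 = 0.2708.

On y'=λy, z=hλ:
  k1=λy_n ⇒ h·k1=z·y_n;  k2=λ(1+1/2z)y_n ⇒ h·k2=z(1+1/2z)y_n
  y_{n+1}/y_n = 1 + 1/13z + 12/13z(1+1/2z) = 1 + z + 6/13z²
  ⇒ R(z) = 1 + z + 6/13z².

Need |R(x)|<1, x<0.
x=-1.11: |R|=0.4587
R=1: x+6/13x²=0 ⇒ x=−13/6=-2.1667; min R=1−1/(4·6/13)=0.4583>−1
Confirm numerically:
  x=-2.113: |R|=0.94766 <1
  x=-1.173: |R|=0.46204 <1
  x=-1.030: |R|=0.45965 <1
  x=-0.878: |R|=0.47779 <1
  x=-2.711: |R|=1.68109 >1
  x=-2.527: |R|=1.42026 >1
  x=-2.458: |R|=1.33051 >1
So |R|<1 on (-2.1667, 0).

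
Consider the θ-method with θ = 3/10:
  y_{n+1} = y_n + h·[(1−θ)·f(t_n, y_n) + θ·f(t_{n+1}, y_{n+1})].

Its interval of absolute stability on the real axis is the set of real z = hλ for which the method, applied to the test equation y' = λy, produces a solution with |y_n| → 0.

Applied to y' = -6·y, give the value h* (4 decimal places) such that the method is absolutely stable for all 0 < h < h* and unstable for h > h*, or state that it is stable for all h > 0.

(-5.0000,0); λ=-6 ⇒ h* = (5)/6 = 0.8333.

Set f=λy, z=hλ:
  y_{n+1} = y_n + z·[7/10·y_n + 3/10·y_{n+1}] ⇒ (1 − 3/10z)y_{n+1} = (1 + 7/10z)y_n
  ⇒ R(z) = (1 + 7/10z)/(1 − 3/10z).

Find x<0 with |R(x)|<1.
x=-0.32: |R|=0.7080
R=−1: 1+7/10x = −1+3/10x ⇒ -2/5x=2 ⇒ x=2/(-2/5)=-5.0000
Confirm numerically:
  x=-4.879: |R|=0.98035 <1
  x=-4.752: |R|=0.95910 <1
  x=-2.728: |R|=0.50022 <1
  x=-2.400: |R|=0.39535 <1
  x=-5.235: |R|=1.03657 >1
  x=-5.118: |R|=1.01862 >1
  x=-5.075: |R|=1.01189 >1
Stable set (-5.0000, 0).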